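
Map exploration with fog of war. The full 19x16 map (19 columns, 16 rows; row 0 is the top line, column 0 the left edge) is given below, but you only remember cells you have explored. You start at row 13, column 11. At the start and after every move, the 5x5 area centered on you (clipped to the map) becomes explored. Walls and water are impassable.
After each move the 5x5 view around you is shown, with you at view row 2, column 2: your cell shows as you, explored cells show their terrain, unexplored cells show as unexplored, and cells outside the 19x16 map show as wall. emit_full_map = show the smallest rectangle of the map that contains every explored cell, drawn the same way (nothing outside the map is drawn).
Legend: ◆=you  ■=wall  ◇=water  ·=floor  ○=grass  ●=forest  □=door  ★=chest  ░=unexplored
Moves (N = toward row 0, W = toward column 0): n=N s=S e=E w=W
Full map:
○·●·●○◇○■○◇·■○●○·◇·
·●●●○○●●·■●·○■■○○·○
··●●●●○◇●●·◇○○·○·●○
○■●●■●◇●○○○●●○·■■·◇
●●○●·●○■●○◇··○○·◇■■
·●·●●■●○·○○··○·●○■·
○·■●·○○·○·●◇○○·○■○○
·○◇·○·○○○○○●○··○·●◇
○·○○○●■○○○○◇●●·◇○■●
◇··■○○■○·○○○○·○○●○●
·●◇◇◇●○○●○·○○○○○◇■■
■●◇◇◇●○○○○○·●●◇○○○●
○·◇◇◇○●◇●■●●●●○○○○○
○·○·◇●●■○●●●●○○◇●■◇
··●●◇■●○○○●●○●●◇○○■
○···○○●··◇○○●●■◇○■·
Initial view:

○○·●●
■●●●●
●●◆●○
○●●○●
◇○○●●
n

○·○○○
○○·●●
■●◆●●
●●●●○
○●●○●

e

·○○○○
○·●●◇
●●◆●○
●●●○○
●●○●●

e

○○○○○
·●●◇○
●●◆○○
●●○○◇
●○●●◇

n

○○·○○
○○○○○
·●◆◇○
●●●○○
●●○○◇

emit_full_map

░░○○·○○
○·○○○○○
○○·●◆◇○
■●●●●○○
●●●●○○◇
○●●○●●◇
◇○○●●░░

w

○○○·○
·○○○○
○·◆●◇
●●●●○
●●●○○

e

○○·○○
○○○○○
·●◆◇○
●●●○○
●●○○◇

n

◇●●·◇
○○·○○
○○◆○○
·●●◇○
●●●○○

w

○◇●●·
○○○·○
·○◆○○
○·●●◇
●●●●○

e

◇●●·◇
○○·○○
○○◆○○
·●●◇○
●●●○○

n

●○··○
◇●●·◇
○○◆○○
○○○○○
·●●◇○

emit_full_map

░░●○··○
░○◇●●·◇
░○○○◆○○
○·○○○○○
○○·●●◇○
■●●●●○○
●●●●○○◇
○●●○●●◇
◇○○●●░░

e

○··○·
●●·◇○
○·◆○●
○○○○◇
●●◇○○

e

··○·●
●·◇○■
·○◆●○
○○○◇■
●◇○○○

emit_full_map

░░●○··○·●
░○◇●●·◇○■
░○○○·○◆●○
○·○○○○○◇■
○○·●●◇○○○
■●●●●○○░░
●●●●○○◇░░
○●●○●●◇░░
◇○○●●░░░░


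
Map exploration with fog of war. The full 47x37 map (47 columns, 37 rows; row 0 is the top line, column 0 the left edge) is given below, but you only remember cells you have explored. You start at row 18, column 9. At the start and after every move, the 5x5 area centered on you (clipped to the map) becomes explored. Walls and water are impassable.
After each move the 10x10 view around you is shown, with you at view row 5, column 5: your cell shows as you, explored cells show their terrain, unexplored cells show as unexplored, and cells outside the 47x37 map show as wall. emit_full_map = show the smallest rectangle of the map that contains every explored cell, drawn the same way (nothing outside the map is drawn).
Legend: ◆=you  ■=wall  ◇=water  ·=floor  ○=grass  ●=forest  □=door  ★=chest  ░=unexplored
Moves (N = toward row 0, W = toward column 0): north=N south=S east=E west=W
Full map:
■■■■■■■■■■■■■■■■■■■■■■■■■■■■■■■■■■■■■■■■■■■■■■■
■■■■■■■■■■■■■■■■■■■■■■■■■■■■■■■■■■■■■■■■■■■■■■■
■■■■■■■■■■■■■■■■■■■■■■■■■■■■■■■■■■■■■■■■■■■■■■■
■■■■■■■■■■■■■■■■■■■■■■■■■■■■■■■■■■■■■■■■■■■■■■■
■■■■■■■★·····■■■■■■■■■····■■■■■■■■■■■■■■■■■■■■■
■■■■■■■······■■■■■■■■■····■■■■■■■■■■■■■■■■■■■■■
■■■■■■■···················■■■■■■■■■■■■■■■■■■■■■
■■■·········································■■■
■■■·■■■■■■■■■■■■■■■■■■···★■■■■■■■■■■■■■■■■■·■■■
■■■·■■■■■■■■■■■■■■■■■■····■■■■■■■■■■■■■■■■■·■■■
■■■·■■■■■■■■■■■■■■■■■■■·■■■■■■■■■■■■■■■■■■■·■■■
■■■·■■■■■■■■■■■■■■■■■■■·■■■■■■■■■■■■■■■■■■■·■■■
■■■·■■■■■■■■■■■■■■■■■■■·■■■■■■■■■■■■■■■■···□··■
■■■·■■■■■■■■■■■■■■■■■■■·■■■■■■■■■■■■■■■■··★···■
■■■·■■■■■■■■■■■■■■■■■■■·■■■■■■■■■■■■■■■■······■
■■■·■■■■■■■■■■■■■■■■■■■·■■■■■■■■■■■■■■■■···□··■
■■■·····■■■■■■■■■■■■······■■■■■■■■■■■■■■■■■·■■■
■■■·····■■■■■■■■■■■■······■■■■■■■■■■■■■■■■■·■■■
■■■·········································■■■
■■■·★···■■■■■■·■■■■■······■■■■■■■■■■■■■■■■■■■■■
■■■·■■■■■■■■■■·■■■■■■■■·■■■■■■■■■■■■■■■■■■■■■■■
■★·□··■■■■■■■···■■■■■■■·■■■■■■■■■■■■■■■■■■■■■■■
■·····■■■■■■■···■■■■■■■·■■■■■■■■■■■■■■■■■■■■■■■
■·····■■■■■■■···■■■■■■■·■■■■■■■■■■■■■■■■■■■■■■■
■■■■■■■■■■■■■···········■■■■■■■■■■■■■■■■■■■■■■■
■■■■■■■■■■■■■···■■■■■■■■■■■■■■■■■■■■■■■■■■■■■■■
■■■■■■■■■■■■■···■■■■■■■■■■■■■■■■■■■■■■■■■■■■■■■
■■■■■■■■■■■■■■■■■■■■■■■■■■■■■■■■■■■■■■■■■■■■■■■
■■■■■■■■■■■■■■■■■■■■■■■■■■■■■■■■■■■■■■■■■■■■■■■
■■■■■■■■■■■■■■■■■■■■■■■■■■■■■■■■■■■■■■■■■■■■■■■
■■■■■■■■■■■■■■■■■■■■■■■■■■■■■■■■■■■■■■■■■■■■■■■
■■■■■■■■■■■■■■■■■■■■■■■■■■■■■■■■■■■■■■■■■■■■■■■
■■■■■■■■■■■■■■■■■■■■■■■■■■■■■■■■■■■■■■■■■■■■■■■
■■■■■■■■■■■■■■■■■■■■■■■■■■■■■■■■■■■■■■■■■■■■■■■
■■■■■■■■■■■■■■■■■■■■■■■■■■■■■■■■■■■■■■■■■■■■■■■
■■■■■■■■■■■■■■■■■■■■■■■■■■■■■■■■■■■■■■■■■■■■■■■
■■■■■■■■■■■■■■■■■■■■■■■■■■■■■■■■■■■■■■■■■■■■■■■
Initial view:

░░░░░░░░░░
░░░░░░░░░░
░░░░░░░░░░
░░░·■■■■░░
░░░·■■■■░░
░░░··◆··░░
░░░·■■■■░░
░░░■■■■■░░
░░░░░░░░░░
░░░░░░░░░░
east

░░░░░░░░░░
░░░░░░░░░░
░░░░░░░░░░
░░·■■■■■░░
░░·■■■■■░░
░░···◆··░░
░░·■■■■■░░
░░■■■■■■░░
░░░░░░░░░░
░░░░░░░░░░

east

░░░░░░░░░░
░░░░░░░░░░
░░░░░░░░░░
░·■■■■■■░░
░·■■■■■■░░
░····◆··░░
░·■■■■■■░░
░■■■■■■■░░
░░░░░░░░░░
░░░░░░░░░░

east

░░░░░░░░░░
░░░░░░░░░░
░░░░░░░░░░
·■■■■■■■░░
·■■■■■■■░░
·····◆··░░
·■■■■■■·░░
■■■■■■■·░░
░░░░░░░░░░
░░░░░░░░░░

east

░░░░░░░░░░
░░░░░░░░░░
░░░░░░░░░░
■■■■■■■■░░
■■■■■■■■░░
·····◆··░░
■■■■■■·■░░
■■■■■■·■░░
░░░░░░░░░░
░░░░░░░░░░

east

░░░░░░░░░░
░░░░░░░░░░
░░░░░░░░░░
■■■■■■■■░░
■■■■■■■■░░
·····◆··░░
■■■■■·■■░░
■■■■■·■■░░
░░░░░░░░░░
░░░░░░░░░░

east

░░░░░░░░░░
░░░░░░░░░░
░░░░░░░░░░
■■■■■■■■░░
■■■■■■■■░░
·····◆··░░
■■■■·■■■░░
■■■■·■■■░░
░░░░░░░░░░
░░░░░░░░░░

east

░░░░░░░░░░
░░░░░░░░░░
░░░░░░░░░░
■■■■■■■■░░
■■■■■■■■░░
·····◆··░░
■■■·■■■■░░
■■■·■■■■░░
░░░░░░░░░░
░░░░░░░░░░

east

░░░░░░░░░░
░░░░░░░░░░
░░░░░░░░░░
■■■■■■■■░░
■■■■■■■■░░
·····◆··░░
■■·■■■■■░░
■■·■■■■■░░
░░░░░░░░░░
░░░░░░░░░░

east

░░░░░░░░░░
░░░░░░░░░░
░░░░░░░░░░
■■■■■■■·░░
■■■■■■■·░░
·····◆··░░
■·■■■■■·░░
■·■■■■■■░░
░░░░░░░░░░
░░░░░░░░░░

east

░░░░░░░░░░
░░░░░░░░░░
░░░░░░░░░░
■■■■■■··░░
■■■■■■··░░
·····◆··░░
·■■■■■··░░
·■■■■■■■░░
░░░░░░░░░░
░░░░░░░░░░

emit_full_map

·■■■■■■■■■■■■··
·■■■■■■■■■■■■··
············◆··
·■■■■■■·■■■■■··
■■■■■■■·■■■■■■■

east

░░░░░░░░░░
░░░░░░░░░░
░░░░░░░░░░
■■■■■···░░
■■■■■···░░
·····◆··░░
■■■■■···░░
■■■■■■■■░░
░░░░░░░░░░
░░░░░░░░░░

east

░░░░░░░░░░
░░░░░░░░░░
░░░░░░░░░░
■■■■····░░
■■■■····░░
·····◆··░░
■■■■····░░
■■■■■■■·░░
░░░░░░░░░░
░░░░░░░░░░

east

░░░░░░░░░░
░░░░░░░░░░
░░░░░░░░░░
■■■·····░░
■■■·····░░
·····◆··░░
■■■·····░░
■■■■■■·■░░
░░░░░░░░░░
░░░░░░░░░░

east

░░░░░░░░░░
░░░░░░░░░░
░░░░░░░░░░
■■······░░
■■······░░
·····◆··░░
■■······░░
■■■■■·■■░░
░░░░░░░░░░
░░░░░░░░░░

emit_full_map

·■■■■■■■■■■■■······
·■■■■■■■■■■■■······
················◆··
·■■■■■■·■■■■■······
■■■■■■■·■■■■■■■■·■■

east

░░░░░░░░░░
░░░░░░░░░░
░░░░░░░░░░
■······■░░
■······■░░
·····◆··░░
■······■░░
■■■■·■■■░░
░░░░░░░░░░
░░░░░░░░░░

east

░░░░░░░░░░
░░░░░░░░░░
░░░░░░░░░░
······■■░░
······■■░░
·····◆··░░
······■■░░
■■■·■■■■░░
░░░░░░░░░░
░░░░░░░░░░

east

░░░░░░░░░░
░░░░░░░░░░
░░░░░░░░░░
·····■■■░░
·····■■■░░
·····◆··░░
·····■■■░░
■■·■■■■■░░
░░░░░░░░░░
░░░░░░░░░░

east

░░░░░░░░░░
░░░░░░░░░░
░░░░░░░░░░
····■■■■░░
····■■■■░░
·····◆··░░
····■■■■░░
■·■■■■■■░░
░░░░░░░░░░
░░░░░░░░░░

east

░░░░░░░░░░
░░░░░░░░░░
░░░░░░░░░░
···■■■■■░░
···■■■■■░░
·····◆··░░
···■■■■■░░
·■■■■■■■░░
░░░░░░░░░░
░░░░░░░░░░

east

░░░░░░░░░░
░░░░░░░░░░
░░░░░░░░░░
··■■■■■■░░
··■■■■■■░░
·····◆··░░
··■■■■■■░░
■■■■■■■■░░
░░░░░░░░░░
░░░░░░░░░░

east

░░░░░░░░░░
░░░░░░░░░░
░░░░░░░░░░
·■■■■■■■░░
·■■■■■■■░░
·····◆··░░
·■■■■■■■░░
■■■■■■■■░░
░░░░░░░░░░
░░░░░░░░░░

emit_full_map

·■■■■■■■■■■■■······■■■■■■■
·■■■■■■■■■■■■······■■■■■■■
·······················◆··
·■■■■■■·■■■■■······■■■■■■■
■■■■■■■·■■■■■■■■·■■■■■■■■■

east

░░░░░░░░░░
░░░░░░░░░░
░░░░░░░░░░
■■■■■■■■░░
■■■■■■■■░░
·····◆··░░
■■■■■■■■░░
■■■■■■■■░░
░░░░░░░░░░
░░░░░░░░░░

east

░░░░░░░░░░
░░░░░░░░░░
░░░░░░░░░░
■■■■■■■■░░
■■■■■■■■░░
·····◆··░░
■■■■■■■■░░
■■■■■■■■░░
░░░░░░░░░░
░░░░░░░░░░

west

░░░░░░░░░░
░░░░░░░░░░
░░░░░░░░░░
■■■■■■■■■░
■■■■■■■■■░
·····◆···░
■■■■■■■■■░
■■■■■■■■■░
░░░░░░░░░░
░░░░░░░░░░

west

░░░░░░░░░░
░░░░░░░░░░
░░░░░░░░░░
·■■■■■■■■■
·■■■■■■■■■
·····◆····
·■■■■■■■■■
■■■■■■■■■■
░░░░░░░░░░
░░░░░░░░░░

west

░░░░░░░░░░
░░░░░░░░░░
░░░░░░░░░░
··■■■■■■■■
··■■■■■■■■
·····◆····
··■■■■■■■■
■■■■■■■■■■
░░░░░░░░░░
░░░░░░░░░░

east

░░░░░░░░░░
░░░░░░░░░░
░░░░░░░░░░
·■■■■■■■■■
·■■■■■■■■■
·····◆····
·■■■■■■■■■
■■■■■■■■■■
░░░░░░░░░░
░░░░░░░░░░

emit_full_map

·■■■■■■■■■■■■······■■■■■■■■■
·■■■■■■■■■■■■······■■■■■■■■■
·······················◆····
·■■■■■■·■■■■■······■■■■■■■■■
■■■■■■■·■■■■■■■■·■■■■■■■■■■■


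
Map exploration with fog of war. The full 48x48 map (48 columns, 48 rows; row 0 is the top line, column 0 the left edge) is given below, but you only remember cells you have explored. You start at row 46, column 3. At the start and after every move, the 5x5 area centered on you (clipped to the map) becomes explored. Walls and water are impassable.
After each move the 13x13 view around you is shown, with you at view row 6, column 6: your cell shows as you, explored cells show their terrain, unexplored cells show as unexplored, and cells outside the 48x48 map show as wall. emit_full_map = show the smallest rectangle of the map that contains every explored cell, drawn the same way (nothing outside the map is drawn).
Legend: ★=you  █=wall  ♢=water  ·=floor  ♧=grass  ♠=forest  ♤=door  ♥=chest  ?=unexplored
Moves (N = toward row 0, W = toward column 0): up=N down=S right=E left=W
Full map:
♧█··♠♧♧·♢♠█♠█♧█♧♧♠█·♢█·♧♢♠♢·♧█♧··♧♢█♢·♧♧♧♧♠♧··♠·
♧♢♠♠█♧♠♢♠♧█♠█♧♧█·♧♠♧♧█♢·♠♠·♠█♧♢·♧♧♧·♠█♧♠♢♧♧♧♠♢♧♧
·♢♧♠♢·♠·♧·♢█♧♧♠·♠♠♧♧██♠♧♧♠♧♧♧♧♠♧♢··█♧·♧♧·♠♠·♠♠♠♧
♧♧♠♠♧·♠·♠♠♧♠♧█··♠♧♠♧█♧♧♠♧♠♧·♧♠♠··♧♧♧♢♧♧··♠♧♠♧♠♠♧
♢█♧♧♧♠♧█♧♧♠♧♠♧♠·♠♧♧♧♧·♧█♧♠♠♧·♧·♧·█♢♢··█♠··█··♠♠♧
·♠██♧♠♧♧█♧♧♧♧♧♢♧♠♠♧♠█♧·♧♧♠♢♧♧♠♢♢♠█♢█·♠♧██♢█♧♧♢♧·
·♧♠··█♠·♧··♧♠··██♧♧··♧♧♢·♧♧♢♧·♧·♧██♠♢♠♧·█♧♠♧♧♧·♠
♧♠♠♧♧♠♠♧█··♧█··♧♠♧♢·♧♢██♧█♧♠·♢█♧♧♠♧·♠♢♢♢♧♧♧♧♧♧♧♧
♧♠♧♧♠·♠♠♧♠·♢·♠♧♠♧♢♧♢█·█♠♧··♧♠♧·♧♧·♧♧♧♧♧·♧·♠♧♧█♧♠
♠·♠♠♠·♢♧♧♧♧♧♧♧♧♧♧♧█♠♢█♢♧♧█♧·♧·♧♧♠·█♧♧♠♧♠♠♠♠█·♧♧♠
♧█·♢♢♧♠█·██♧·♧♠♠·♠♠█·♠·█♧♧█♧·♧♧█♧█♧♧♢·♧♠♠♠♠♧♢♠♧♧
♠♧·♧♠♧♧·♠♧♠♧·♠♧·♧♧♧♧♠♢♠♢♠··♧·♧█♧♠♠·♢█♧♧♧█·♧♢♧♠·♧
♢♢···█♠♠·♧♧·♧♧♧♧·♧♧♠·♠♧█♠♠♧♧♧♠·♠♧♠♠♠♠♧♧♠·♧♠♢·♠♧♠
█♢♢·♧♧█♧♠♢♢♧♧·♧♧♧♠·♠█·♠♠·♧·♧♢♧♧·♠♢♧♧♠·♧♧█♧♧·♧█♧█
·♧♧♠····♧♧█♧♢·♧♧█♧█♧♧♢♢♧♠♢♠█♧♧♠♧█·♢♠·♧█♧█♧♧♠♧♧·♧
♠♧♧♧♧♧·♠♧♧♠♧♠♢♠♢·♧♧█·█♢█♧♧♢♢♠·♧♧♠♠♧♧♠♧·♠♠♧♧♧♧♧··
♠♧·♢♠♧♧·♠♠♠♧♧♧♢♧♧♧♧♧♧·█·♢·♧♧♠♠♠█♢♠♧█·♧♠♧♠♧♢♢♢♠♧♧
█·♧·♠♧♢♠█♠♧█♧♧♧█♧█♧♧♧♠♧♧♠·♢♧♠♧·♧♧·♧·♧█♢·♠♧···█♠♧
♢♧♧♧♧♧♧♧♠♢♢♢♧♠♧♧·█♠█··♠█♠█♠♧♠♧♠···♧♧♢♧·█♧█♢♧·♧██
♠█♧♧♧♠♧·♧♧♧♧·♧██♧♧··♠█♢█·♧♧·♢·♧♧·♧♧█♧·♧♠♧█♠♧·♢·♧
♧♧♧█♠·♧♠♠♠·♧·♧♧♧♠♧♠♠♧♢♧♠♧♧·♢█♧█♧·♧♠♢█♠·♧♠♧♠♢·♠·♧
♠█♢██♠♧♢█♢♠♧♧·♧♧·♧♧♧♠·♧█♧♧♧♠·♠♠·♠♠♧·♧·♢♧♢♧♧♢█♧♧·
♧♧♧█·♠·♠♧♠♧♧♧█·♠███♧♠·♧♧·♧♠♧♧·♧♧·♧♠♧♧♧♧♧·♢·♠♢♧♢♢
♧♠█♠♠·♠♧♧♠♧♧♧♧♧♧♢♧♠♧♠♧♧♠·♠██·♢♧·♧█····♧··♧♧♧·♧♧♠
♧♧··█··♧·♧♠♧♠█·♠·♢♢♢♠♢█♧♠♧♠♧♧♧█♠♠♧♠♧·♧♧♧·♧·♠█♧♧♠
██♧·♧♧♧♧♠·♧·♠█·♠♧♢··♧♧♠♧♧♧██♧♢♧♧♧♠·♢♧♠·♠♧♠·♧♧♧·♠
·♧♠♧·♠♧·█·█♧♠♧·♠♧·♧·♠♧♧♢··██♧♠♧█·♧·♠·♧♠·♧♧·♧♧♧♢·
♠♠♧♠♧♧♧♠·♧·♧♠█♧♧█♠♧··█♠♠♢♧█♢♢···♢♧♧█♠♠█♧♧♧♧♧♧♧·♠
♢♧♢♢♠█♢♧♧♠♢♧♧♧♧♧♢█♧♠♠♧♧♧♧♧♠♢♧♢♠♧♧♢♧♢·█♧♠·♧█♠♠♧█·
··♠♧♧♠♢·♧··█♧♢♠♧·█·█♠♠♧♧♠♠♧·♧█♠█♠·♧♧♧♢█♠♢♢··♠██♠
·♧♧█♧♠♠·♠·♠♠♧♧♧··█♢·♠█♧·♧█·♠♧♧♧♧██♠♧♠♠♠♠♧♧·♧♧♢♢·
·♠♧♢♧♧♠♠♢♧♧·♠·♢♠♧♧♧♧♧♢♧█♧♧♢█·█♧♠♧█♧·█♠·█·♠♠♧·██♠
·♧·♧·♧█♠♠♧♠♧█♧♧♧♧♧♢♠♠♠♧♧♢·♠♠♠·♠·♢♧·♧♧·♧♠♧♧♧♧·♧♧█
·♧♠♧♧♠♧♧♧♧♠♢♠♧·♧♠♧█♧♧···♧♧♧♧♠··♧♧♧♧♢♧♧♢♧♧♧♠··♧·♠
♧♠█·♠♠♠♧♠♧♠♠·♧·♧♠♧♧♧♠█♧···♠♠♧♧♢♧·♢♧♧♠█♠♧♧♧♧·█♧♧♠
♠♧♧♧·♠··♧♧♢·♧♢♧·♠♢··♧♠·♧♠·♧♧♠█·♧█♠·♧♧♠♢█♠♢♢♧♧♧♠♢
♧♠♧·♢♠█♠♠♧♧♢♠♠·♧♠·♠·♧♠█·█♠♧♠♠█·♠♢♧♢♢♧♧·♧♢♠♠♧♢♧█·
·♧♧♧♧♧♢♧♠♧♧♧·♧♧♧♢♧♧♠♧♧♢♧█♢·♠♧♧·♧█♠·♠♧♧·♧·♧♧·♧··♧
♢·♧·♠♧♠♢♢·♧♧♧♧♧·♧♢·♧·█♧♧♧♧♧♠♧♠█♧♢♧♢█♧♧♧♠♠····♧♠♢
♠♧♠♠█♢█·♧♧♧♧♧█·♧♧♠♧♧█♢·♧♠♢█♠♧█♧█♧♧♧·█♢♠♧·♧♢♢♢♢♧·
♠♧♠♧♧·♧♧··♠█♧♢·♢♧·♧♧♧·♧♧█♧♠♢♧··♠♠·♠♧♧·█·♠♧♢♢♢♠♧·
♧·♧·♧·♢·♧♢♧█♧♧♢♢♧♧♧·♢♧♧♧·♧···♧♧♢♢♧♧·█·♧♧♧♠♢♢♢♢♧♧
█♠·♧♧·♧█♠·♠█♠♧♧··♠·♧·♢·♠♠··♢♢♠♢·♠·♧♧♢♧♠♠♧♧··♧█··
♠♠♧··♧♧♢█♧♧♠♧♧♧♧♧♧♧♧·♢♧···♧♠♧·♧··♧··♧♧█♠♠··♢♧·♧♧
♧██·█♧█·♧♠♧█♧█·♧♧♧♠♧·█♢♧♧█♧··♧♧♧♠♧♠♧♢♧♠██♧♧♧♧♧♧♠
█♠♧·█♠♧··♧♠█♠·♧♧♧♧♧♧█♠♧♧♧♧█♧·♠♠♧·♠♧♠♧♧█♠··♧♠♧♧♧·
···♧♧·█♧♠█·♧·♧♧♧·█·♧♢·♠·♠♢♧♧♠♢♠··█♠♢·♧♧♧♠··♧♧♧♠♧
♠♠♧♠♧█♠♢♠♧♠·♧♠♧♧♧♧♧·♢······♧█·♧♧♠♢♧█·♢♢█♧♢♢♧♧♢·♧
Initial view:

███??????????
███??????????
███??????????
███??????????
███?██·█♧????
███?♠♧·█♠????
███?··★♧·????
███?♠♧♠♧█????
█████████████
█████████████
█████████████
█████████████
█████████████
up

███??????????
███??????????
███??????????
███??????????
███?♠♧··♧????
███?██·█♧????
███?♠♧★█♠????
███?··♧♧·????
███?♠♧♠♧█????
█████████████
█████████████
█████████████
█████████████

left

████?????????
████?????????
████?????????
████?????????
████♠♠♧··♧???
████♧██·█♧???
█████♠★·█♠???
████···♧♧·???
████♠♠♧♠♧█???
█████████████
█████████████
█████████████
█████████████

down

████?????????
████?????????
████?????????
████♠♠♧··♧???
████♧██·█♧???
█████♠♧·█♠???
████··★♧♧·???
████♠♠♧♠♧█???
█████████████
█████████████
█████████████
█████████████
█████████████

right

███??????????
███??????????
███??????????
███♠♠♧··♧????
███♧██·█♧????
████♠♧·█♠????
███···★♧·????
███♠♠♧♠♧█????
█████████████
█████████████
█████████████
█████████████
█████████████

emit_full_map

♠♠♧··♧
♧██·█♧
█♠♧·█♠
···★♧·
♠♠♧♠♧█

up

███??????????
███??????????
███??????????
███??????????
███♠♠♧··♧????
███♧██·█♧????
████♠♧★█♠????
███···♧♧·????
███♠♠♧♠♧█????
█████████████
█████████████
█████████████
█████████████

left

████?????????
████?????????
████?????????
████?????????
████♠♠♧··♧???
████♧██·█♧???
█████♠★·█♠???
████···♧♧·???
████♠♠♧♠♧█???
█████████████
█████████████
█████████████
█████████████

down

████?????????
████?????????
████?????????
████♠♠♧··♧???
████♧██·█♧???
█████♠♧·█♠???
████··★♧♧·???
████♠♠♧♠♧█???
█████████████
█████████████
█████████████
█████████████
█████████████


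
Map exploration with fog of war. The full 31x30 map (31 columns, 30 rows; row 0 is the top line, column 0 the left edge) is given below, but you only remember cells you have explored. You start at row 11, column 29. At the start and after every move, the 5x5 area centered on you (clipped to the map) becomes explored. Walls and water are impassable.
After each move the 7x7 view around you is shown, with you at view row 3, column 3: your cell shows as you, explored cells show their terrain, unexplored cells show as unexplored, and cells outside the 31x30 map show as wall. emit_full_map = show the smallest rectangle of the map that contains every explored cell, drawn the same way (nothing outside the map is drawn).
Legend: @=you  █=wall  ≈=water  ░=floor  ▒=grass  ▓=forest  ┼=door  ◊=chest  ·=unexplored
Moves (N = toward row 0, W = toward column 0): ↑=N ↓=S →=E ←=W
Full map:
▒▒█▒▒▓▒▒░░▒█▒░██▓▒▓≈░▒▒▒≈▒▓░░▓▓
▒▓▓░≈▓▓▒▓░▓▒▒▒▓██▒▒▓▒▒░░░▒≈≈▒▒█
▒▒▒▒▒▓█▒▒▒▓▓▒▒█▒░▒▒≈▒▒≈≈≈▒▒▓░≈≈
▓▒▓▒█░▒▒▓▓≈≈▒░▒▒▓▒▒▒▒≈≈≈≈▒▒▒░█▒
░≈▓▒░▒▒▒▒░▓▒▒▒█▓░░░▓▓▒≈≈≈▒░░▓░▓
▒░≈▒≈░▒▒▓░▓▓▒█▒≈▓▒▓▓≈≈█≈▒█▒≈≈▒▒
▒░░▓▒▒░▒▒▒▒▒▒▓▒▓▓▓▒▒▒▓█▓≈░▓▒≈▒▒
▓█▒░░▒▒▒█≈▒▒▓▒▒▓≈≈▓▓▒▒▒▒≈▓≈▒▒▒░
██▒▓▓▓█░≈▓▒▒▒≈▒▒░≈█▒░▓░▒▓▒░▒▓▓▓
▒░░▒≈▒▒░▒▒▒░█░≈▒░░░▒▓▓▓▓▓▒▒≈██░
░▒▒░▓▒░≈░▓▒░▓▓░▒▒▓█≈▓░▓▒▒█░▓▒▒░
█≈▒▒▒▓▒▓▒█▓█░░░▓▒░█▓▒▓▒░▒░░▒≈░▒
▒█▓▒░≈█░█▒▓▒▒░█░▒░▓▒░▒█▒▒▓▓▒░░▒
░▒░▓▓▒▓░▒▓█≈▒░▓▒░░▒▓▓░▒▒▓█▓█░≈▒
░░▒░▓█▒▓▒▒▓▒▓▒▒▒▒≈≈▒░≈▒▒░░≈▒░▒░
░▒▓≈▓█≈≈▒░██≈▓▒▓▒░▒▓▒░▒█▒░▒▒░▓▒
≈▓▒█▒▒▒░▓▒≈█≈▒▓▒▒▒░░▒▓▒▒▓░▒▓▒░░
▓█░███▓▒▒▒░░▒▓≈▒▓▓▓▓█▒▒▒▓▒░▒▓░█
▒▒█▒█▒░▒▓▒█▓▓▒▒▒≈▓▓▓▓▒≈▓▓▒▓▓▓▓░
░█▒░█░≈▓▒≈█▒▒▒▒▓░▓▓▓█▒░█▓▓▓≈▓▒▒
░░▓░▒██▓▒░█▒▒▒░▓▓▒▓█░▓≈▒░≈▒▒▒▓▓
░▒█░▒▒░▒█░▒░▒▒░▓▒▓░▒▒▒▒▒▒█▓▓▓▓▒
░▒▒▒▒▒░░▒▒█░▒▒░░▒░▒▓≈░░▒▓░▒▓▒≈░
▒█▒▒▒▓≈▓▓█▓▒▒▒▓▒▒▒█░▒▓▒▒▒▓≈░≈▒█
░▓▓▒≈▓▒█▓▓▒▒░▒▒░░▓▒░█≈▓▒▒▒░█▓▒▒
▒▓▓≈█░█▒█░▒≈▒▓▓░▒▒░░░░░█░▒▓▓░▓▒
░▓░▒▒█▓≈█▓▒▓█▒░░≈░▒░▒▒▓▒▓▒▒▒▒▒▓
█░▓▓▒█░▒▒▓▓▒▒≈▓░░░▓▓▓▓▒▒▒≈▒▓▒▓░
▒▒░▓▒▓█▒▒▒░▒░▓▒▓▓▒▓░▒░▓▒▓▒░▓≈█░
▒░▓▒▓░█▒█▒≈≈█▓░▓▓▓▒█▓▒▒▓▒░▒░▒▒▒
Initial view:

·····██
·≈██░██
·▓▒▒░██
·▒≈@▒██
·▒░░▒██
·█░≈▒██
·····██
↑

·····██
·▒▓▓▓██
·≈██░██
·▓▒@░██
·▒≈░▒██
·▒░░▒██
·█░≈▒██

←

······█
·░▒▓▓▓█
·▒≈██░█
·░▓@▒░█
·░▒≈░▒█
·▓▒░░▒█
··█░≈▒█

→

·····██
░▒▓▓▓██
▒≈██░██
░▓▒@░██
░▒≈░▒██
▓▒░░▒██
·█░≈▒██

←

······█
·░▒▓▓▓█
·▒≈██░█
·░▓@▒░█
·░▒≈░▒█
·▓▒░░▒█
··█░≈▒█

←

·······
·▒░▒▓▓▓
·▒▒≈██░
·█░@▒▒░
·░░▒≈░▒
·▓▓▒░░▒
···█░≈▒

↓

·▒░▒▓▓▓
·▒▒≈██░
·█░▓▒▒░
·░░@≈░▒
·▓▓▒░░▒
·█▓█░≈▒
·······

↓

·▒▒≈██░
·█░▓▒▒░
·░░▒≈░▒
·▓▓@░░▒
·█▓█░≈▒
·░≈▒░▒·
·······

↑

·▒░▒▓▓▓
·▒▒≈██░
·█░▓▒▒░
·░░@≈░▒
·▓▓▒░░▒
·█▓█░≈▒
·░≈▒░▒·

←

··▒░▒▓▓
·▓▒▒≈██
·▒█░▓▒▒
·▒░@▒≈░
·▒▓▓▒░░
·▓█▓█░≈
··░≈▒░▒

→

·▒░▒▓▓▓
▓▒▒≈██░
▒█░▓▒▒░
▒░░@≈░▒
▒▓▓▒░░▒
▓█▓█░≈▒
·░≈▒░▒·

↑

·······
·▒░▒▓▓▓
▓▒▒≈██░
▒█░@▒▒░
▒░░▒≈░▒
▒▓▓▒░░▒
▓█▓█░≈▒

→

······█
▒░▒▓▓▓█
▒▒≈██░█
█░▓@▒░█
░░▒≈░▒█
▓▓▒░░▒█
█▓█░≈▒█

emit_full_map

·▒░▒▓▓▓
▓▒▒≈██░
▒█░▓@▒░
▒░░▒≈░▒
▒▓▓▒░░▒
▓█▓█░≈▒
·░≈▒░▒·

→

·····██
░▒▓▓▓██
▒≈██░██
░▓▒@░██
░▒≈░▒██
▓▒░░▒██
▓█░≈▒██

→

····███
▒▓▓▓███
≈██░███
▓▒▒@███
▒≈░▒███
▒░░▒███
█░≈▒███

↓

▒▓▓▓███
≈██░███
▓▒▒░███
▒≈░@███
▒░░▒███
█░≈▒███
▒░▒·███

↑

····███
▒▓▓▓███
≈██░███
▓▒▒@███
▒≈░▒███
▒░░▒███
█░≈▒███

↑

····███
·▒▒░███
▒▓▓▓███
≈██@███
▓▒▒░███
▒≈░▒███
▒░░▒███

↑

····███
·≈▒▒███
·▒▒░███
▒▓▓@███
≈██░███
▓▒▒░███
▒≈░▒███

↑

····███
·≈▒▒███
·≈▒▒███
·▒▒@███
▒▓▓▓███
≈██░███
▓▒▒░███

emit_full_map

····≈▒▒
····≈▒▒
····▒▒@
·▒░▒▓▓▓
▓▒▒≈██░
▒█░▓▒▒░
▒░░▒≈░▒
▒▓▓▒░░▒
▓█▓█░≈▒
·░≈▒░▒·


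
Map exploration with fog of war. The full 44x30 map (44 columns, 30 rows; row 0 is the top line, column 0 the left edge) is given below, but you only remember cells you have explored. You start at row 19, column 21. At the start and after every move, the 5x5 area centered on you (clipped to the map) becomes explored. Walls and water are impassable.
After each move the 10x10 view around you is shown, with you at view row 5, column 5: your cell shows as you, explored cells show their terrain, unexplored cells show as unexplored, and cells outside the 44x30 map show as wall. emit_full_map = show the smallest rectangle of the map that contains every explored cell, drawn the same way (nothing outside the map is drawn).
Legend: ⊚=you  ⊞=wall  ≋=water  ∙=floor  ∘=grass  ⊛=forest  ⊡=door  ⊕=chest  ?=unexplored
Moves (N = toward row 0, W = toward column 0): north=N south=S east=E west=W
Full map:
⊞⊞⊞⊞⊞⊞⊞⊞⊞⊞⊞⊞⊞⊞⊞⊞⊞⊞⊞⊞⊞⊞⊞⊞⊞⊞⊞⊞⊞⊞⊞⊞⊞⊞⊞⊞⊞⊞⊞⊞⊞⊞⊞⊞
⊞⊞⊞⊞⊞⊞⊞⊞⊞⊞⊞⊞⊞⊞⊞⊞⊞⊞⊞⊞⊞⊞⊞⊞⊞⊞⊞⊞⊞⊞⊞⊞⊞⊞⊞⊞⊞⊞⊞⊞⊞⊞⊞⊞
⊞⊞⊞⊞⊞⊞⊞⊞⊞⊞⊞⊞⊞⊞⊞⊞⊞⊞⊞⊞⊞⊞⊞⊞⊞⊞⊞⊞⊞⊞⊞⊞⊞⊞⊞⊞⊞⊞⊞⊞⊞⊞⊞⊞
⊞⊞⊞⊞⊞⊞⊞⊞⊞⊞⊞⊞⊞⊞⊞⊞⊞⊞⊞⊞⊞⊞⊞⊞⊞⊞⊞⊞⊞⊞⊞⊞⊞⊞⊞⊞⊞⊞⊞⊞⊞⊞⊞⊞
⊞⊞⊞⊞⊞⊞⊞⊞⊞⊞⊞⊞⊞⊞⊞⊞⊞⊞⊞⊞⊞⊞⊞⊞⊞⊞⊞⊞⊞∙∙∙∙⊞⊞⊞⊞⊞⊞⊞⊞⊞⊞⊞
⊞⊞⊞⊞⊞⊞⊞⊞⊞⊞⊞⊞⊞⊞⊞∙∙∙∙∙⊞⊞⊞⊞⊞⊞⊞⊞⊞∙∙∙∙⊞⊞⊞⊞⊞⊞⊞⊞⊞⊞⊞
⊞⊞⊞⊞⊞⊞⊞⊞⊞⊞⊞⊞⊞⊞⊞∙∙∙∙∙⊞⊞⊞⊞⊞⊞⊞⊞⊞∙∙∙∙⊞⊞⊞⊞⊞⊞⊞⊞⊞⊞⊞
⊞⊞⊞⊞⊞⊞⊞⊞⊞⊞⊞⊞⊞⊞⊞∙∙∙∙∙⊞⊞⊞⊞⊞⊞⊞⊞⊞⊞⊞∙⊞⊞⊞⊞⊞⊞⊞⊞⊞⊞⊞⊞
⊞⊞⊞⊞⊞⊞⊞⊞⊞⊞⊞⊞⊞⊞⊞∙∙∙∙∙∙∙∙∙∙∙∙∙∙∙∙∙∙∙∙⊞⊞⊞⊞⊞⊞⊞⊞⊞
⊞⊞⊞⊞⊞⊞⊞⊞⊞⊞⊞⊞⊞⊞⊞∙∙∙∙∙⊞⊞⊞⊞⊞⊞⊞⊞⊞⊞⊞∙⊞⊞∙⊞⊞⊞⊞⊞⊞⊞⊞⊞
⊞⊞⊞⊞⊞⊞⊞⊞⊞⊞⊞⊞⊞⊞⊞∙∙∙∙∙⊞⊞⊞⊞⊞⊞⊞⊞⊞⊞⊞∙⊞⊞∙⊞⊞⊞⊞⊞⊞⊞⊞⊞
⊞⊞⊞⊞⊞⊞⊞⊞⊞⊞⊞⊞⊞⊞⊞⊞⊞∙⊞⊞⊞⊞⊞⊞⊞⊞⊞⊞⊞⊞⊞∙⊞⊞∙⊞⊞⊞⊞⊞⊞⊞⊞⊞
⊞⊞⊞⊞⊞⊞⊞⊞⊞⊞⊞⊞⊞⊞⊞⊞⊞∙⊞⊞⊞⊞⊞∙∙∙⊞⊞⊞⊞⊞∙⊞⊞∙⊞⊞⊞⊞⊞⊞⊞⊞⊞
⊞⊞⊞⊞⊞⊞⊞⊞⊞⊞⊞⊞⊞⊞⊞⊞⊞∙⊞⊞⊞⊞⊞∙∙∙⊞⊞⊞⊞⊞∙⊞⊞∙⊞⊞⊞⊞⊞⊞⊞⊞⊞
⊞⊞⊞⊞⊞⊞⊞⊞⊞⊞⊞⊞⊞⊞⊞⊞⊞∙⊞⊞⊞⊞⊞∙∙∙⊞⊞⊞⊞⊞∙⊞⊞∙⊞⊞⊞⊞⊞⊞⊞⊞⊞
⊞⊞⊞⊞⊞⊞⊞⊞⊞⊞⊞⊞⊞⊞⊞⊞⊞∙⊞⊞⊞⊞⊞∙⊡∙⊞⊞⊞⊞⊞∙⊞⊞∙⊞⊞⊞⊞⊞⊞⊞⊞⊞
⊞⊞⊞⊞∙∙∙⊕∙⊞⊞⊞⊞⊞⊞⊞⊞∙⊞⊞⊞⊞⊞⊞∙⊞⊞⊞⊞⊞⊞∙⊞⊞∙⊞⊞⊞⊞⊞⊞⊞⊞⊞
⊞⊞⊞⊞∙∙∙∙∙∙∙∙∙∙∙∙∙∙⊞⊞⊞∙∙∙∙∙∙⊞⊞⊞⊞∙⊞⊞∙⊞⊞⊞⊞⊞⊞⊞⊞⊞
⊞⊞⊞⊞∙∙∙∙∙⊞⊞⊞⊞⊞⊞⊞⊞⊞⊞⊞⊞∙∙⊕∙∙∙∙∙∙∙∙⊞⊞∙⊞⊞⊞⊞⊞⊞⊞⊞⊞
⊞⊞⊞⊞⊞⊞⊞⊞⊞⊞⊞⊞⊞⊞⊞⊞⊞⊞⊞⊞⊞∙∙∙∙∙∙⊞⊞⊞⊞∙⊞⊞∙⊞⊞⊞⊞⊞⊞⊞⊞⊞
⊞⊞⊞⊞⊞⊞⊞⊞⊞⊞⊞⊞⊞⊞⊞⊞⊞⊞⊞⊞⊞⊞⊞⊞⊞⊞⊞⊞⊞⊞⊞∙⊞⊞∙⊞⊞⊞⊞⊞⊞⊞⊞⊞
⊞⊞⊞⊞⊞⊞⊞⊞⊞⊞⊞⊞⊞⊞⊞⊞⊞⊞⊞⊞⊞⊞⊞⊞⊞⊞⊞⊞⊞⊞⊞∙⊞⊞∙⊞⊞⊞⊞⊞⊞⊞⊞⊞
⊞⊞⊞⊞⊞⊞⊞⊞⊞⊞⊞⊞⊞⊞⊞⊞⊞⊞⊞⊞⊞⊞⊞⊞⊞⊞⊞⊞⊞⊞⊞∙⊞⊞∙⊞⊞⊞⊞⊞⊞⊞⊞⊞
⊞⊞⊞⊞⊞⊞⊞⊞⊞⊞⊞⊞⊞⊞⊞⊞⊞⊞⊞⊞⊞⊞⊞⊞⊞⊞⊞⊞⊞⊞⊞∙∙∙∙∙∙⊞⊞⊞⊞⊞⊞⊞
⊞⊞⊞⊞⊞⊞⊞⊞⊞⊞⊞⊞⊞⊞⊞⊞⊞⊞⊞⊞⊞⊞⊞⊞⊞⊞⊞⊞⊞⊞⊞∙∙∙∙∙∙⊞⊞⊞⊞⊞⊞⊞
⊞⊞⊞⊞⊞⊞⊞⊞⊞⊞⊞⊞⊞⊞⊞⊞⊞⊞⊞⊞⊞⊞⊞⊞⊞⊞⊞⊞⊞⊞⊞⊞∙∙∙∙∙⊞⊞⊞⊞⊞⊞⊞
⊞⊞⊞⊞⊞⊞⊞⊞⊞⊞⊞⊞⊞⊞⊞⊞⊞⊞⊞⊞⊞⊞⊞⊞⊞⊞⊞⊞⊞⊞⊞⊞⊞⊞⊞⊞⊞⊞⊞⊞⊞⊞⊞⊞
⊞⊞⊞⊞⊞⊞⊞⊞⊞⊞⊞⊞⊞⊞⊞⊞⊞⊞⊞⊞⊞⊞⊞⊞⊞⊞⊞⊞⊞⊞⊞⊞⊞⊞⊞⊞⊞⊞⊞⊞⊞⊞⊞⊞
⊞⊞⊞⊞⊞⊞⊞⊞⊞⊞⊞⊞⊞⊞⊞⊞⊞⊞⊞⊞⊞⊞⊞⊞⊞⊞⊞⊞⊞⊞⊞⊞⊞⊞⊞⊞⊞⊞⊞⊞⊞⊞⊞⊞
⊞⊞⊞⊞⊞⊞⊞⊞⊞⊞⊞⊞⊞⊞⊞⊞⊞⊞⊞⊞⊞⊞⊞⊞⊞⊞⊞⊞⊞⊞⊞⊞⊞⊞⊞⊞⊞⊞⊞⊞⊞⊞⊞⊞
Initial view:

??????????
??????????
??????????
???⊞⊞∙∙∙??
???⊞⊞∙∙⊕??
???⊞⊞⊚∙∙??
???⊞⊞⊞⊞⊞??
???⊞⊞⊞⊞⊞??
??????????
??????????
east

??????????
??????????
??????????
??⊞⊞∙∙∙∙??
??⊞⊞∙∙⊕∙??
??⊞⊞∙⊚∙∙??
??⊞⊞⊞⊞⊞⊞??
??⊞⊞⊞⊞⊞⊞??
??????????
??????????

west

??????????
??????????
??????????
???⊞⊞∙∙∙∙?
???⊞⊞∙∙⊕∙?
???⊞⊞⊚∙∙∙?
???⊞⊞⊞⊞⊞⊞?
???⊞⊞⊞⊞⊞⊞?
??????????
??????????

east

??????????
??????????
??????????
??⊞⊞∙∙∙∙??
??⊞⊞∙∙⊕∙??
??⊞⊞∙⊚∙∙??
??⊞⊞⊞⊞⊞⊞??
??⊞⊞⊞⊞⊞⊞??
??????????
??????????

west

??????????
??????????
??????????
???⊞⊞∙∙∙∙?
???⊞⊞∙∙⊕∙?
???⊞⊞⊚∙∙∙?
???⊞⊞⊞⊞⊞⊞?
???⊞⊞⊞⊞⊞⊞?
??????????
??????????
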